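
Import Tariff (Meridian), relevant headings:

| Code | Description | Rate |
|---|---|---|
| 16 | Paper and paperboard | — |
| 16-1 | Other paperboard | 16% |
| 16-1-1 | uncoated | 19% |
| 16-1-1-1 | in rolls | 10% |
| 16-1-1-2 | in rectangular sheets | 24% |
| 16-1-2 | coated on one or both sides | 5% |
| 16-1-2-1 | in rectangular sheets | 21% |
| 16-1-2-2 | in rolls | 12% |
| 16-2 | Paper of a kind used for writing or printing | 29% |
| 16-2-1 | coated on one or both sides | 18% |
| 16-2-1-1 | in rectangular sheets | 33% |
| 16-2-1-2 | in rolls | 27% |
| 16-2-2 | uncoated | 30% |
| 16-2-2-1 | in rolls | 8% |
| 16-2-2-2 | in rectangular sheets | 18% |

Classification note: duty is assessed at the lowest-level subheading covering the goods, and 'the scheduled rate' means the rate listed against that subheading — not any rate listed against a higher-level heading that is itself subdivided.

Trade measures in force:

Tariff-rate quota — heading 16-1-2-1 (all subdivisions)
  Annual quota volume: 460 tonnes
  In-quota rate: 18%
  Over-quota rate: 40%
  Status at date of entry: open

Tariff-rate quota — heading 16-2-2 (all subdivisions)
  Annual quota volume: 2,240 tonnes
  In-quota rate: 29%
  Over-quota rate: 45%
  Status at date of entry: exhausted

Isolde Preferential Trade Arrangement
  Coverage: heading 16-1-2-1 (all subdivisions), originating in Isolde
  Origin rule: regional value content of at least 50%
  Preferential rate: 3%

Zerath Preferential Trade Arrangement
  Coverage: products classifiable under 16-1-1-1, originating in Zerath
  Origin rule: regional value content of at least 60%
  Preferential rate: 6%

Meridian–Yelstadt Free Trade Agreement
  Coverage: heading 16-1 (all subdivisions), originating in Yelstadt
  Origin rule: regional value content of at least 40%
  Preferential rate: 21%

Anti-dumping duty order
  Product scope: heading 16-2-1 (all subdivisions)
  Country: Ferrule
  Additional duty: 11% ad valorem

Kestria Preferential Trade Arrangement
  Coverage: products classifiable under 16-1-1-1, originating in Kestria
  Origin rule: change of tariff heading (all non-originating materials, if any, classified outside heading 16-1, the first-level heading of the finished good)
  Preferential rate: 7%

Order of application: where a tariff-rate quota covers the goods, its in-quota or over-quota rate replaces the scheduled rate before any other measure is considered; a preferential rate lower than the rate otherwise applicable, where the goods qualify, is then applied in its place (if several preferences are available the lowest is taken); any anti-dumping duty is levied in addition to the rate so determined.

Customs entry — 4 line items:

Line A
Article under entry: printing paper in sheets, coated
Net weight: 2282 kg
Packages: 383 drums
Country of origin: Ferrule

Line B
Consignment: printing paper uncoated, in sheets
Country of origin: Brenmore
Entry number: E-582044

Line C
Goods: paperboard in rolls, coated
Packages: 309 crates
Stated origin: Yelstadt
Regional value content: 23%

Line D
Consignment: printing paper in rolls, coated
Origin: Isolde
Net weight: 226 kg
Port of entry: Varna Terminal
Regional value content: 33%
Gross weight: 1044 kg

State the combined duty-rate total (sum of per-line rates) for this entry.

128%

Line A: printing paper → 16-2; coated → 16-2-1; in sheets → 16-2-1-1. Scheduled 33%. anti-dumping (Ferrule, 16-2-1): +11%; total 33% + 11% = 44%. → 44%.
Line B: printing paper → 16-2; uncoated → 16-2-2; in sheets → 16-2-2-2. Scheduled 18%. quota on 16-2-2 exhausted → over-quota 45%. → 45%.
Line C: paperboard → 16-1; coated → 16-1-2; in rolls → 16-1-2-2. Scheduled 12%. Yelstadt agreement on 16-1: RVC < 40%. → 12%.
Line D: printing paper → 16-2; coated → 16-2-1; in rolls → 16-2-1-2. Scheduled 27%. Isolde agreement on 16-1-2-1: 16-2-1-2 not covered. → 27%.
Sum: 44% + 45% + 12% + 27% = 128%.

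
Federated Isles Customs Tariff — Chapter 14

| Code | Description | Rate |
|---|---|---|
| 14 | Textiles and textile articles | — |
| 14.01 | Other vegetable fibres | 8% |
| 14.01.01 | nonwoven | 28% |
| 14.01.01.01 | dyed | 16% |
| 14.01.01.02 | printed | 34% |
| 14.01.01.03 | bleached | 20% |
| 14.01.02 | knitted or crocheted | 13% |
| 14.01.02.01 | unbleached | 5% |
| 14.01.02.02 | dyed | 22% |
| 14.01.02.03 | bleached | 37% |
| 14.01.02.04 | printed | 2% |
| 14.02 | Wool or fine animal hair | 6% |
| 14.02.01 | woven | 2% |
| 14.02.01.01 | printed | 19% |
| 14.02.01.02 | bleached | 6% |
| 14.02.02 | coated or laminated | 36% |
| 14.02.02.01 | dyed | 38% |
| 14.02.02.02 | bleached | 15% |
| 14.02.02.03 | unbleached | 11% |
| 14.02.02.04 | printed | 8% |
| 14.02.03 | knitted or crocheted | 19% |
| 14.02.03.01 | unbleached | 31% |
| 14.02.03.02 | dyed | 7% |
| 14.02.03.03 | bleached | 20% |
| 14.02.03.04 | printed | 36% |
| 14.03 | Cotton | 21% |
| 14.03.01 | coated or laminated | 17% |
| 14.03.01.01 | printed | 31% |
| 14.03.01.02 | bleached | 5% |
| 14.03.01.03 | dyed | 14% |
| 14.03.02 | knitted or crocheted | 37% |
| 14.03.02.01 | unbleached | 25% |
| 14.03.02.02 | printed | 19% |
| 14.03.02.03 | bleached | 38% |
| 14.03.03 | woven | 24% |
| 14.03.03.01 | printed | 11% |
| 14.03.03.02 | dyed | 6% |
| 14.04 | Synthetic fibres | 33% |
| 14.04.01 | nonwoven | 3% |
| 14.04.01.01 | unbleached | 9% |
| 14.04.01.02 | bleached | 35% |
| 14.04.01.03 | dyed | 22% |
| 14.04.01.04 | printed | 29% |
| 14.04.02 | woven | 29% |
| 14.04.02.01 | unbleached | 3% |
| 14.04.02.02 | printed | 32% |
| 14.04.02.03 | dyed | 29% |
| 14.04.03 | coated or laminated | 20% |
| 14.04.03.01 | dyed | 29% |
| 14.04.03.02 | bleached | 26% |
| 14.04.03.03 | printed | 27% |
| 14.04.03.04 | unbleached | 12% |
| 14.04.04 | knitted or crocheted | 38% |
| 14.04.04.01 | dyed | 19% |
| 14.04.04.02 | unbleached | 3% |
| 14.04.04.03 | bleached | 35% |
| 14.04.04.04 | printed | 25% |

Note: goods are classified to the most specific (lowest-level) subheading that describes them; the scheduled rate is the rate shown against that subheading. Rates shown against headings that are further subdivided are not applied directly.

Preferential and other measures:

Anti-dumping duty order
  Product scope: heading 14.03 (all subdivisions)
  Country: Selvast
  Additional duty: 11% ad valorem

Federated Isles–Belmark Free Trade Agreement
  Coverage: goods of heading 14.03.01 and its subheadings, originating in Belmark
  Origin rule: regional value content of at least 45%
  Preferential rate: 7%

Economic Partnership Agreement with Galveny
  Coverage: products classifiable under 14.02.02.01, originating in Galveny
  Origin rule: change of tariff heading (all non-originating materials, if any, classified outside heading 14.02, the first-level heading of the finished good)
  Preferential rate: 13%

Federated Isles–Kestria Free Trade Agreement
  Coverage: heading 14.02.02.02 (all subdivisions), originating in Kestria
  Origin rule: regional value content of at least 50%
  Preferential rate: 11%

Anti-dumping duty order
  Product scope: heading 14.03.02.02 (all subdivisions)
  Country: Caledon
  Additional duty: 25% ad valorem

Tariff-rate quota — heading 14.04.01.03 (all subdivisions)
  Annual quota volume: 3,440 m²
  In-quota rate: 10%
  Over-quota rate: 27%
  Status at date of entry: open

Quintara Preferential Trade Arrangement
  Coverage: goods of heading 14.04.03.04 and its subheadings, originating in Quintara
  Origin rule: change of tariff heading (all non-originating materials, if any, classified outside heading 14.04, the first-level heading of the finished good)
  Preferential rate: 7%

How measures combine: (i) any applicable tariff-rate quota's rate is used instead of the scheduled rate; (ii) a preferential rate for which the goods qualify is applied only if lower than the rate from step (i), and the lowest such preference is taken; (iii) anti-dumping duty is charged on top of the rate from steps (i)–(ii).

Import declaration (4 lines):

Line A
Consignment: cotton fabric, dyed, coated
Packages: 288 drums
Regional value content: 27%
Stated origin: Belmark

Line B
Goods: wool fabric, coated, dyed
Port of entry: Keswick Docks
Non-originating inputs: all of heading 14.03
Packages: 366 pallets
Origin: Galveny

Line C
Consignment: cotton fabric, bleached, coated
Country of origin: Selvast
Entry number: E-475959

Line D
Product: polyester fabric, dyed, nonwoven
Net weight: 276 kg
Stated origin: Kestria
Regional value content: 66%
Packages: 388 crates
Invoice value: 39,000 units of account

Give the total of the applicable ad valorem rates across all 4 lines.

Line A: cotton → 14.03; coated → 14.03.01; dyed → 14.03.01.03. Scheduled 14%. Belmark agreement on 14.03.01: RVC < 45%. → 14%.
Line B: wool → 14.02; coated → 14.02.02; dyed → 14.02.02.01. Scheduled 38%. Galveny agreement on 14.02.02.01: CTH met → 13% available; preferential 13%. → 13%.
Line C: cotton → 14.03; coated → 14.03.01; bleached → 14.03.01.02. Scheduled 5%. anti-dumping (Selvast, 14.03): +11%; total 5% + 11% = 16%. → 16%.
Line D: polyester → 14.04; nonwoven → 14.04.01; dyed → 14.04.01.03. Scheduled 22%. quota on 14.04.01.03 open → in-quota 10%; Kestria agreement on 14.02.02.02: 14.04.01.03 not covered. → 10%.
Sum: 14% + 13% + 16% + 10% = 53%.

53%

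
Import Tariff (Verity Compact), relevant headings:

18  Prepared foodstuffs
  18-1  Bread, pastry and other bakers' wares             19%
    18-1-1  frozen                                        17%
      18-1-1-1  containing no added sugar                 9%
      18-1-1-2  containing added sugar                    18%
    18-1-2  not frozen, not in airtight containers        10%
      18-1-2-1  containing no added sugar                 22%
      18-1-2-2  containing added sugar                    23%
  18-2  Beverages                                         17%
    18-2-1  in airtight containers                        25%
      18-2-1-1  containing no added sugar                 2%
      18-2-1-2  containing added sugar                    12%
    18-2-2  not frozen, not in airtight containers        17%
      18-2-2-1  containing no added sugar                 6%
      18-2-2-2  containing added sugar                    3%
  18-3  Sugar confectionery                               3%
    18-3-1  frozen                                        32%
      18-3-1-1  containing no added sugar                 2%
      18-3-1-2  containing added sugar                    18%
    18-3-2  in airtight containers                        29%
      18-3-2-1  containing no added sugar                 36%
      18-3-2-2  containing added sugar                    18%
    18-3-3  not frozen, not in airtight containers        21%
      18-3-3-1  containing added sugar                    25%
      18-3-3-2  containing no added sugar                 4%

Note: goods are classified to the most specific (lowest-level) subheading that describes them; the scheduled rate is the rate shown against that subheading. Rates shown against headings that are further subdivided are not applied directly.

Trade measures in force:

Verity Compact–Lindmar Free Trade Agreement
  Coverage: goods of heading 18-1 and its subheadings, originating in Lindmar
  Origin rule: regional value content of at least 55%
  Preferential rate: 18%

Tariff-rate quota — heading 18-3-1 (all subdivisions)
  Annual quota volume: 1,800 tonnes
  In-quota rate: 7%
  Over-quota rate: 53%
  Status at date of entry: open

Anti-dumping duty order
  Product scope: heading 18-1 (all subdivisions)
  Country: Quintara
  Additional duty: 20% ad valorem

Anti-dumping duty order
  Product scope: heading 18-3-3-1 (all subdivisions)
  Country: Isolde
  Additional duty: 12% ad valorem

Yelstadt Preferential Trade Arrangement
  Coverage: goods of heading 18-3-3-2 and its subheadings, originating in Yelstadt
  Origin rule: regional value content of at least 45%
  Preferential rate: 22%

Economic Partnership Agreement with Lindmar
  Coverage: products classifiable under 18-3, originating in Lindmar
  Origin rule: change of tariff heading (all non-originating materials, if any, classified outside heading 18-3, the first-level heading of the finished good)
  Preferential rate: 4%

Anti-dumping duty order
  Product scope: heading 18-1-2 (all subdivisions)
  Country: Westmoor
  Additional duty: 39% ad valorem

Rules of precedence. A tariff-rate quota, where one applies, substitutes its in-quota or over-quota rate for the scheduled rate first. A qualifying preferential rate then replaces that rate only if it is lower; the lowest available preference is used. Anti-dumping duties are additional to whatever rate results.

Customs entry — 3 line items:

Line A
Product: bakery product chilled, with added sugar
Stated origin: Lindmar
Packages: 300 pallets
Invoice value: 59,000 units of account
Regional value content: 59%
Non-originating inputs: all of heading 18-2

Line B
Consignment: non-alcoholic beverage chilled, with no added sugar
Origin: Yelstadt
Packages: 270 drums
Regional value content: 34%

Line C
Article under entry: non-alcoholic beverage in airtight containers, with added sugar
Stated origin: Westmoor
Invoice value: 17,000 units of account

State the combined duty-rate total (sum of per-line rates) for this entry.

Line A: bakery product → 18-1; chilled → 18-1-2; with added sugar → 18-1-2-2. Scheduled 23%. Lindmar agreement on 18-1: RVC ≥ 55% → 18% available; Lindmar agreement on 18-3: 18-1-2-2 not covered; preferential 18%. → 18%.
Line B: non-alcoholic beverage → 18-2; chilled → 18-2-2; with no added sugar → 18-2-2-1. Scheduled 6%. Yelstadt agreement on 18-3-3-2: 18-2-2-1 not covered. → 6%.
Line C: non-alcoholic beverage → 18-2; in airtight containers → 18-2-1; with added sugar → 18-2-1-2. Scheduled 12%. No special measure applies. → 12%.
Sum: 18% + 6% + 12% = 36%.

36%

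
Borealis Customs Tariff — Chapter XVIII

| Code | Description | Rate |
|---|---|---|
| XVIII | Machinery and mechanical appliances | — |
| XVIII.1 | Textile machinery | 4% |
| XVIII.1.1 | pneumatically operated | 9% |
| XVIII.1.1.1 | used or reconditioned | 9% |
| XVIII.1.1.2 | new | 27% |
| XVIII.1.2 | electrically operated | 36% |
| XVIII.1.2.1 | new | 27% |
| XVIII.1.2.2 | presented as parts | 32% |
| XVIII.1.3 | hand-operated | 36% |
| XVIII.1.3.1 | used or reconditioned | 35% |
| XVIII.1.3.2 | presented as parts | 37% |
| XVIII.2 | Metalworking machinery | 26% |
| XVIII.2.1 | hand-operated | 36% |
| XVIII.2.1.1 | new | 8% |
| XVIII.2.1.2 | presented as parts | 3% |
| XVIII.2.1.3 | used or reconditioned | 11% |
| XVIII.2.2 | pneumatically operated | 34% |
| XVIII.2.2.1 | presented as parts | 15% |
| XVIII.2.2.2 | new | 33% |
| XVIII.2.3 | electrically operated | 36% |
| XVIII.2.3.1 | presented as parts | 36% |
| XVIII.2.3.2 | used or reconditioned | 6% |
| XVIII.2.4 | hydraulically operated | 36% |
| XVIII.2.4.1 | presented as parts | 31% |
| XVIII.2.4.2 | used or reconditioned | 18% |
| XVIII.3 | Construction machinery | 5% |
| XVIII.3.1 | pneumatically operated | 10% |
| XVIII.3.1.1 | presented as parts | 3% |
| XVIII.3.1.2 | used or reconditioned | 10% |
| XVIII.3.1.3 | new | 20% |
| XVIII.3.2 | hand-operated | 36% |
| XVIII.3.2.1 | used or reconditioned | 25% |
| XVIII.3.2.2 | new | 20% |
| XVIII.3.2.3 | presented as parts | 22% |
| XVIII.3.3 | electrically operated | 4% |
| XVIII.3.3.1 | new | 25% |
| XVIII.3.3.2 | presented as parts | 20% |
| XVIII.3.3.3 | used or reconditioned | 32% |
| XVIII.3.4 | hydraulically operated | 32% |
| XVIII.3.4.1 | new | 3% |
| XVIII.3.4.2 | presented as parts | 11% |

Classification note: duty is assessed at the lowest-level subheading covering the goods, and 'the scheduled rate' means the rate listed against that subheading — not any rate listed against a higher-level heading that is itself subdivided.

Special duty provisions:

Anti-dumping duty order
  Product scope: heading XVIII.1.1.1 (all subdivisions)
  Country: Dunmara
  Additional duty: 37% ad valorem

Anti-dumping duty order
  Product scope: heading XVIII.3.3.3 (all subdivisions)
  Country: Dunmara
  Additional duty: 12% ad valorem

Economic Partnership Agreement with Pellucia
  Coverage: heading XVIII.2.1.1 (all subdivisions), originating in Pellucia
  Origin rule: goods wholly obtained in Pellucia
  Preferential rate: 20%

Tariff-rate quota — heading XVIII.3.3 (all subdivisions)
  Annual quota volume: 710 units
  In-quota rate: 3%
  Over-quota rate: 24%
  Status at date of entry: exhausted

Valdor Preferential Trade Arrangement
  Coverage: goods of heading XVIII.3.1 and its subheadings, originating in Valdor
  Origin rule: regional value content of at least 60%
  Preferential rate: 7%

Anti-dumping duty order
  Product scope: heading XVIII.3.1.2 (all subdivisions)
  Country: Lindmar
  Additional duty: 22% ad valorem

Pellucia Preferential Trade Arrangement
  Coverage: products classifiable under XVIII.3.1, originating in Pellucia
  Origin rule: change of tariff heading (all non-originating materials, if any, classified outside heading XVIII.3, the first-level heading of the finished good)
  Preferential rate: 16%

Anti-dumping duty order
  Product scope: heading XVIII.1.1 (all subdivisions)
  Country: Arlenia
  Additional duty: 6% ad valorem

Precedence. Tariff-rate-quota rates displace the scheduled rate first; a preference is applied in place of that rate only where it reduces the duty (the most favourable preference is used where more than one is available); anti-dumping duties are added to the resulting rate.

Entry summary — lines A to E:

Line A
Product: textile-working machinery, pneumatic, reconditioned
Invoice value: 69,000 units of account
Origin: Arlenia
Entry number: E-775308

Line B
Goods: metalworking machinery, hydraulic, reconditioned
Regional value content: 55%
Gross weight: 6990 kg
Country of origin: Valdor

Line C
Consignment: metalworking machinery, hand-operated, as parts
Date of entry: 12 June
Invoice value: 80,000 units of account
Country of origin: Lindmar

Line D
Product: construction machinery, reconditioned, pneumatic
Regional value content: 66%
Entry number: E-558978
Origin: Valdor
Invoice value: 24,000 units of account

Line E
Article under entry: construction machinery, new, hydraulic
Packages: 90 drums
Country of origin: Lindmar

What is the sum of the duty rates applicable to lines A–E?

46%

Line A: textile-working → XVIII.1; pneumatic → XVIII.1.1; reconditioned → XVIII.1.1.1. Scheduled 9%. anti-dumping (Arlenia, XVIII.1.1): +6%; total 9% + 6% = 15%. → 15%.
Line B: metalworking → XVIII.2; hydraulic → XVIII.2.4; reconditioned → XVIII.2.4.2. Scheduled 18%. Valdor agreement on XVIII.3.1: XVIII.2.4.2 not covered. → 18%.
Line C: metalworking → XVIII.2; hand-operated → XVIII.2.1; as parts → XVIII.2.1.2. Scheduled 3%. No special measure applies. → 3%.
Line D: construction → XVIII.3; pneumatic → XVIII.3.1; reconditioned → XVIII.3.1.2. Scheduled 10%. Valdor agreement on XVIII.3.1: RVC ≥ 60% → 7% available; preferential 7%. → 7%.
Line E: construction → XVIII.3; hydraulic → XVIII.3.4; new → XVIII.3.4.1. Scheduled 3%. No special measure applies. → 3%.
Sum: 15% + 18% + 3% + 7% + 3% = 46%.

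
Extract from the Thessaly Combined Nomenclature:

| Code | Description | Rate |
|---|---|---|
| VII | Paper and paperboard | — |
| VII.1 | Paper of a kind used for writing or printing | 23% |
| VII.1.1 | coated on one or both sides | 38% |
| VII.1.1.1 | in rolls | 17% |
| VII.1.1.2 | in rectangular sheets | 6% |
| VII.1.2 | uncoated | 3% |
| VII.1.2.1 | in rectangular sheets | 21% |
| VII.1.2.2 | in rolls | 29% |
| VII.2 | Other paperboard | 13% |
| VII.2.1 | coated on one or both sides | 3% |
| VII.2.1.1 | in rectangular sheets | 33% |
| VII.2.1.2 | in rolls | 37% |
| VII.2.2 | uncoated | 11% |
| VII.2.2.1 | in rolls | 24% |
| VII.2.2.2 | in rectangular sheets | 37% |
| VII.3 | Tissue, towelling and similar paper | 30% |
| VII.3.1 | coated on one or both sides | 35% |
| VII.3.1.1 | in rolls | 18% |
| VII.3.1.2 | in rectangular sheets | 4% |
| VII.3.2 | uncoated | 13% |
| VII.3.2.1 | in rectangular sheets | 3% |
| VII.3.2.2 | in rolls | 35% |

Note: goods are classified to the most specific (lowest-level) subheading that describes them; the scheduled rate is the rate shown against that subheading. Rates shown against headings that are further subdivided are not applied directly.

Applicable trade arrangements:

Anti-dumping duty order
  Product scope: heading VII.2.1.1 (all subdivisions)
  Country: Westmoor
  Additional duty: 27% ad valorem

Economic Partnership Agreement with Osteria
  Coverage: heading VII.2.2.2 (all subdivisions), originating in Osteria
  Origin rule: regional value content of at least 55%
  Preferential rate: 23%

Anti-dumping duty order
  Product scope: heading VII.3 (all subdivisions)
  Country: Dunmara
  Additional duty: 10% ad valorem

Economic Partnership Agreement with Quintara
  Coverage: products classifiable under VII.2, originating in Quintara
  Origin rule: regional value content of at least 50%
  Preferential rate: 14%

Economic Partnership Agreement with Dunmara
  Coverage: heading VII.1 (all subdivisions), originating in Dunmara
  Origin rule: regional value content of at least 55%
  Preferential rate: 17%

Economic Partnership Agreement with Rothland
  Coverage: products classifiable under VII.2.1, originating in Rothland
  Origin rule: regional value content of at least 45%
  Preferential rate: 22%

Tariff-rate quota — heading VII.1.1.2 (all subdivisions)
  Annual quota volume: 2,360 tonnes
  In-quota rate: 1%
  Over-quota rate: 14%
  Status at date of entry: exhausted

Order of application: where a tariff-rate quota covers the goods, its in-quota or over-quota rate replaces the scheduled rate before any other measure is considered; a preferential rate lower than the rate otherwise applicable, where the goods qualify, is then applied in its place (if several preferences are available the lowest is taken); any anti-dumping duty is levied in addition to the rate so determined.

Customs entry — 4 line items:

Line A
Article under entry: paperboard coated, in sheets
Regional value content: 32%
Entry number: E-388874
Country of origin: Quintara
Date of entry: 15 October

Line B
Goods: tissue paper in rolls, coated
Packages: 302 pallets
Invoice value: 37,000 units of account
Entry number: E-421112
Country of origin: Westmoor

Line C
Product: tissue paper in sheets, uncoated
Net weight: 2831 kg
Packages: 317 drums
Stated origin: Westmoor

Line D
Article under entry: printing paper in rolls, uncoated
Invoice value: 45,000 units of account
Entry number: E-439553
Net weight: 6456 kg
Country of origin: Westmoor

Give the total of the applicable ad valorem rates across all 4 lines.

Line A: paperboard → VII.2; coated → VII.2.1; in sheets → VII.2.1.1. Scheduled 33%. Quintara agreement on VII.2: RVC < 50%. → 33%.
Line B: tissue paper → VII.3; coated → VII.3.1; in rolls → VII.3.1.1. Scheduled 18%. No special measure applies. → 18%.
Line C: tissue paper → VII.3; uncoated → VII.3.2; in sheets → VII.3.2.1. Scheduled 3%. No special measure applies. → 3%.
Line D: printing paper → VII.1; uncoated → VII.1.2; in rolls → VII.1.2.2. Scheduled 29%. No special measure applies. → 29%.
Sum: 33% + 18% + 3% + 29% = 83%.

83%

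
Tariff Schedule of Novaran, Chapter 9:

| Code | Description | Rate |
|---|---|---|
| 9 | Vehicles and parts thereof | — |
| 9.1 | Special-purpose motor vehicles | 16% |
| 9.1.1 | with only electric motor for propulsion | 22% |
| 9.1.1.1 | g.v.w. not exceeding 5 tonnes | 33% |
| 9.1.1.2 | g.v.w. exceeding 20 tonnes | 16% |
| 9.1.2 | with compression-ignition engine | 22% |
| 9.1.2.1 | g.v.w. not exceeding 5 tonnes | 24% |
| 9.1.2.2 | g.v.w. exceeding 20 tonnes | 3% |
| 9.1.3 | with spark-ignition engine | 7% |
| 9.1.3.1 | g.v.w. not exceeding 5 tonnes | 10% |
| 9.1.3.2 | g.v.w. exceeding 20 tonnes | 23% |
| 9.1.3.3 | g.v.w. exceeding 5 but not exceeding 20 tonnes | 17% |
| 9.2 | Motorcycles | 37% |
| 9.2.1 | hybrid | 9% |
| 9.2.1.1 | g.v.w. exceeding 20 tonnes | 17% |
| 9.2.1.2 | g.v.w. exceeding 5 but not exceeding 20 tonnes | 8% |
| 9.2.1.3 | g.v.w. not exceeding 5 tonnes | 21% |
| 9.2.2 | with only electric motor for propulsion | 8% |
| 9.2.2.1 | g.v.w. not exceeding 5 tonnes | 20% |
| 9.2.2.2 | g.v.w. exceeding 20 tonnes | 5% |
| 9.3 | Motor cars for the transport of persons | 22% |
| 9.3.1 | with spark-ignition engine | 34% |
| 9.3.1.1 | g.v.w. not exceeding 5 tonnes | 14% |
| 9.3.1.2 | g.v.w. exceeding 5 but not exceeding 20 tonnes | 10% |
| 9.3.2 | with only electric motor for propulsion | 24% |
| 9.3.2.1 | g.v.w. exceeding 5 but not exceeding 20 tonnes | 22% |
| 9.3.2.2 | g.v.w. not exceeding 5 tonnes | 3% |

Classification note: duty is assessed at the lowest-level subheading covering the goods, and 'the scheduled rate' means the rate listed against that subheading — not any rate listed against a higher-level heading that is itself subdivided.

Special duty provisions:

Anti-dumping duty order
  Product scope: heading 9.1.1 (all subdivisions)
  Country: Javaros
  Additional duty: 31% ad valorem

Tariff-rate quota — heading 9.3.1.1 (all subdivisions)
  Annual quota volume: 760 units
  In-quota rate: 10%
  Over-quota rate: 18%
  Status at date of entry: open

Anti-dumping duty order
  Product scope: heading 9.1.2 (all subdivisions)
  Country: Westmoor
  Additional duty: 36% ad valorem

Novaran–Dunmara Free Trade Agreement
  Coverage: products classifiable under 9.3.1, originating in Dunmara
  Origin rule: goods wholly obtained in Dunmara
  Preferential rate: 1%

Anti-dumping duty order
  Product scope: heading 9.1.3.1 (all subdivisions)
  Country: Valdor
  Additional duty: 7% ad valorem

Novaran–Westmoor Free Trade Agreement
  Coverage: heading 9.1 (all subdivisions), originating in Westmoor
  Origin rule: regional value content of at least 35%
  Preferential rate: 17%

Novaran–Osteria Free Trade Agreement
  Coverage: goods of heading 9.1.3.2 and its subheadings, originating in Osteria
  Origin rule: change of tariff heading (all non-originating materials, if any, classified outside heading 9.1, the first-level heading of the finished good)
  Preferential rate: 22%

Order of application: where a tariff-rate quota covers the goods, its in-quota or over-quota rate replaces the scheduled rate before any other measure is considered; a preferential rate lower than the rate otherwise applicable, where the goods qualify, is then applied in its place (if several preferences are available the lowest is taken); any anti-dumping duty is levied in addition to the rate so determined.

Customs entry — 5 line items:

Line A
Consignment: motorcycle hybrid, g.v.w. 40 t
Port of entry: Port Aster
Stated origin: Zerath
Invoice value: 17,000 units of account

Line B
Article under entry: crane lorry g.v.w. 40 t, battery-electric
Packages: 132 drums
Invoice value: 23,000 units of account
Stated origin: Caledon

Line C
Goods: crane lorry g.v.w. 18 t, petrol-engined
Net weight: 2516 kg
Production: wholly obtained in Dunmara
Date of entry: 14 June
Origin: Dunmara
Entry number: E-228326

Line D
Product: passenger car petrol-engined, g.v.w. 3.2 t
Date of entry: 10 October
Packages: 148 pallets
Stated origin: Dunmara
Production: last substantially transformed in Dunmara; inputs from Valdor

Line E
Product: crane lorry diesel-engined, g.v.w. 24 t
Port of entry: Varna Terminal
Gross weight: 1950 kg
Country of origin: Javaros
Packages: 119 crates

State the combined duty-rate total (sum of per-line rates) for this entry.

Line A: motorcycle → 9.2; hybrid → 9.2.1; g.v.w. 40 t → 9.2.1.1. Scheduled 17%. No special measure applies. → 17%.
Line B: crane lorry → 9.1; battery-electric → 9.1.1; g.v.w. 40 t → 9.1.1.2. Scheduled 16%. No special measure applies. → 16%.
Line C: crane lorry → 9.1; petrol-engined → 9.1.3; g.v.w. 18 t → 9.1.3.3. Scheduled 17%. Dunmara agreement on 9.3.1: 9.1.3.3 not covered. → 17%.
Line D: passenger car → 9.3; petrol-engined → 9.3.1; g.v.w. 3.2 t → 9.3.1.1. Scheduled 14%. quota on 9.3.1.1 open → in-quota 10%; Dunmara agreement on 9.3.1: not wholly obtained. → 10%.
Line E: crane lorry → 9.1; diesel-engined → 9.1.2; g.v.w. 24 t → 9.1.2.2. Scheduled 3%. No special measure applies. → 3%.
Sum: 17% + 16% + 17% + 10% + 3% = 63%.

63%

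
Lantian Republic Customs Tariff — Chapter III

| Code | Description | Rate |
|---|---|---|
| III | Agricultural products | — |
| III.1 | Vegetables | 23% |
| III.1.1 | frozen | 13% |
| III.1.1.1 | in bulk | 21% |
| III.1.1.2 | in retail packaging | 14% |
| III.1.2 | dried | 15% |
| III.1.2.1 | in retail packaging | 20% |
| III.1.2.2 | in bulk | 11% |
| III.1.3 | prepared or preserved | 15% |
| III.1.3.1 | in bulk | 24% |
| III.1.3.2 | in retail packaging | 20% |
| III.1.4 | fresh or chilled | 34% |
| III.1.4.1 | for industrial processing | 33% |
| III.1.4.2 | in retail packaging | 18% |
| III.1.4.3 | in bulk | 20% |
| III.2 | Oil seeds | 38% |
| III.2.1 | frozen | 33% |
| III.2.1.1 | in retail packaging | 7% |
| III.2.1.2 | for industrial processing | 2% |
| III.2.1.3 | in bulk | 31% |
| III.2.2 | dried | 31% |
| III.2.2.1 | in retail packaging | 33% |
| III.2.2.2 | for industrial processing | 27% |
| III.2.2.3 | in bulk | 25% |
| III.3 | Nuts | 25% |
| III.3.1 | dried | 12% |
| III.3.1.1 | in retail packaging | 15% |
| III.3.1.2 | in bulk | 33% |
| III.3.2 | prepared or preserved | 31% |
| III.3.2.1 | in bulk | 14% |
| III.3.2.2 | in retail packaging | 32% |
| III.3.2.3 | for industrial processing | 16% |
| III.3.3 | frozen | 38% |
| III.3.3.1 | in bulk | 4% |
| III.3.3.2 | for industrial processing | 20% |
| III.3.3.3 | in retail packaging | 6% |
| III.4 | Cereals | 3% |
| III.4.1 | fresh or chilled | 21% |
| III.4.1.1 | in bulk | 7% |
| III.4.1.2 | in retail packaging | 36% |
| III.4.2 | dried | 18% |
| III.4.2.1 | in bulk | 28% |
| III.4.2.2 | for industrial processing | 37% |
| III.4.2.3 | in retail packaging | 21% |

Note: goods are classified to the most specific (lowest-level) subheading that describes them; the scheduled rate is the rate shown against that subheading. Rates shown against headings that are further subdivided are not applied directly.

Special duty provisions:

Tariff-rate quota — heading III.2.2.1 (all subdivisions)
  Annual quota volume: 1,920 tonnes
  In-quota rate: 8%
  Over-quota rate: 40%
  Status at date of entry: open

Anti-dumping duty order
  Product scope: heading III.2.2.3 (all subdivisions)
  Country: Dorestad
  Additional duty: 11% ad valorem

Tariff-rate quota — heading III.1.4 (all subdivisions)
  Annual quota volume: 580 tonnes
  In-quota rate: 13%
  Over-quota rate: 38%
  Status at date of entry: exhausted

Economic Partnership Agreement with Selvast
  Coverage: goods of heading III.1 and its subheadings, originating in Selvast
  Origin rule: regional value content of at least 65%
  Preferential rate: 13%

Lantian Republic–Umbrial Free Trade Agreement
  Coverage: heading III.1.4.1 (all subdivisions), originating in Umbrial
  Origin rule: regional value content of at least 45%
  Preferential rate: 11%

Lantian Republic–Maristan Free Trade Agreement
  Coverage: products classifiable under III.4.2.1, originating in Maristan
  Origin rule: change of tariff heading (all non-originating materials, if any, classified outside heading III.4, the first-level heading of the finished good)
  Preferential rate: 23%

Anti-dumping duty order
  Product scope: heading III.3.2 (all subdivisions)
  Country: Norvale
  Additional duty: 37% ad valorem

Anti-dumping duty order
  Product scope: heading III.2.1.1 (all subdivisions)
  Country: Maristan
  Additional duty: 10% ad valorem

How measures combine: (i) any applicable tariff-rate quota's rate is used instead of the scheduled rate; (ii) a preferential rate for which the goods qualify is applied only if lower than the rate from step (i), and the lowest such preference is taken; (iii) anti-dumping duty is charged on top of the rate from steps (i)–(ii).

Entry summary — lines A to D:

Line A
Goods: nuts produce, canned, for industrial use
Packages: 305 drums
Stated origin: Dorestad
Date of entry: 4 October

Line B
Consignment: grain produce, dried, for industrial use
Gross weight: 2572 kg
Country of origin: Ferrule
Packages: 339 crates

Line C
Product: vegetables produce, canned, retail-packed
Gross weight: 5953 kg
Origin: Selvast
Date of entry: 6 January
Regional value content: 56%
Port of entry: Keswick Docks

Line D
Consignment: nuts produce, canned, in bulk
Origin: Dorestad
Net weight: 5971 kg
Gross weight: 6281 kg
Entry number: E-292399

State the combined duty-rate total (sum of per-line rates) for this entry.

87%

Line A: nuts → III.3; canned → III.3.2; for industrial use → III.3.2.3. Scheduled 16%. No special measure applies. → 16%.
Line B: grain → III.4; dried → III.4.2; for industrial use → III.4.2.2. Scheduled 37%. No special measure applies. → 37%.
Line C: vegetables → III.1; canned → III.1.3; retail-packed → III.1.3.2. Scheduled 20%. Selvast agreement on III.1: RVC < 65%. → 20%.
Line D: nuts → III.3; canned → III.3.2; in bulk → III.3.2.1. Scheduled 14%. No special measure applies. → 14%.
Sum: 16% + 37% + 20% + 14% = 87%.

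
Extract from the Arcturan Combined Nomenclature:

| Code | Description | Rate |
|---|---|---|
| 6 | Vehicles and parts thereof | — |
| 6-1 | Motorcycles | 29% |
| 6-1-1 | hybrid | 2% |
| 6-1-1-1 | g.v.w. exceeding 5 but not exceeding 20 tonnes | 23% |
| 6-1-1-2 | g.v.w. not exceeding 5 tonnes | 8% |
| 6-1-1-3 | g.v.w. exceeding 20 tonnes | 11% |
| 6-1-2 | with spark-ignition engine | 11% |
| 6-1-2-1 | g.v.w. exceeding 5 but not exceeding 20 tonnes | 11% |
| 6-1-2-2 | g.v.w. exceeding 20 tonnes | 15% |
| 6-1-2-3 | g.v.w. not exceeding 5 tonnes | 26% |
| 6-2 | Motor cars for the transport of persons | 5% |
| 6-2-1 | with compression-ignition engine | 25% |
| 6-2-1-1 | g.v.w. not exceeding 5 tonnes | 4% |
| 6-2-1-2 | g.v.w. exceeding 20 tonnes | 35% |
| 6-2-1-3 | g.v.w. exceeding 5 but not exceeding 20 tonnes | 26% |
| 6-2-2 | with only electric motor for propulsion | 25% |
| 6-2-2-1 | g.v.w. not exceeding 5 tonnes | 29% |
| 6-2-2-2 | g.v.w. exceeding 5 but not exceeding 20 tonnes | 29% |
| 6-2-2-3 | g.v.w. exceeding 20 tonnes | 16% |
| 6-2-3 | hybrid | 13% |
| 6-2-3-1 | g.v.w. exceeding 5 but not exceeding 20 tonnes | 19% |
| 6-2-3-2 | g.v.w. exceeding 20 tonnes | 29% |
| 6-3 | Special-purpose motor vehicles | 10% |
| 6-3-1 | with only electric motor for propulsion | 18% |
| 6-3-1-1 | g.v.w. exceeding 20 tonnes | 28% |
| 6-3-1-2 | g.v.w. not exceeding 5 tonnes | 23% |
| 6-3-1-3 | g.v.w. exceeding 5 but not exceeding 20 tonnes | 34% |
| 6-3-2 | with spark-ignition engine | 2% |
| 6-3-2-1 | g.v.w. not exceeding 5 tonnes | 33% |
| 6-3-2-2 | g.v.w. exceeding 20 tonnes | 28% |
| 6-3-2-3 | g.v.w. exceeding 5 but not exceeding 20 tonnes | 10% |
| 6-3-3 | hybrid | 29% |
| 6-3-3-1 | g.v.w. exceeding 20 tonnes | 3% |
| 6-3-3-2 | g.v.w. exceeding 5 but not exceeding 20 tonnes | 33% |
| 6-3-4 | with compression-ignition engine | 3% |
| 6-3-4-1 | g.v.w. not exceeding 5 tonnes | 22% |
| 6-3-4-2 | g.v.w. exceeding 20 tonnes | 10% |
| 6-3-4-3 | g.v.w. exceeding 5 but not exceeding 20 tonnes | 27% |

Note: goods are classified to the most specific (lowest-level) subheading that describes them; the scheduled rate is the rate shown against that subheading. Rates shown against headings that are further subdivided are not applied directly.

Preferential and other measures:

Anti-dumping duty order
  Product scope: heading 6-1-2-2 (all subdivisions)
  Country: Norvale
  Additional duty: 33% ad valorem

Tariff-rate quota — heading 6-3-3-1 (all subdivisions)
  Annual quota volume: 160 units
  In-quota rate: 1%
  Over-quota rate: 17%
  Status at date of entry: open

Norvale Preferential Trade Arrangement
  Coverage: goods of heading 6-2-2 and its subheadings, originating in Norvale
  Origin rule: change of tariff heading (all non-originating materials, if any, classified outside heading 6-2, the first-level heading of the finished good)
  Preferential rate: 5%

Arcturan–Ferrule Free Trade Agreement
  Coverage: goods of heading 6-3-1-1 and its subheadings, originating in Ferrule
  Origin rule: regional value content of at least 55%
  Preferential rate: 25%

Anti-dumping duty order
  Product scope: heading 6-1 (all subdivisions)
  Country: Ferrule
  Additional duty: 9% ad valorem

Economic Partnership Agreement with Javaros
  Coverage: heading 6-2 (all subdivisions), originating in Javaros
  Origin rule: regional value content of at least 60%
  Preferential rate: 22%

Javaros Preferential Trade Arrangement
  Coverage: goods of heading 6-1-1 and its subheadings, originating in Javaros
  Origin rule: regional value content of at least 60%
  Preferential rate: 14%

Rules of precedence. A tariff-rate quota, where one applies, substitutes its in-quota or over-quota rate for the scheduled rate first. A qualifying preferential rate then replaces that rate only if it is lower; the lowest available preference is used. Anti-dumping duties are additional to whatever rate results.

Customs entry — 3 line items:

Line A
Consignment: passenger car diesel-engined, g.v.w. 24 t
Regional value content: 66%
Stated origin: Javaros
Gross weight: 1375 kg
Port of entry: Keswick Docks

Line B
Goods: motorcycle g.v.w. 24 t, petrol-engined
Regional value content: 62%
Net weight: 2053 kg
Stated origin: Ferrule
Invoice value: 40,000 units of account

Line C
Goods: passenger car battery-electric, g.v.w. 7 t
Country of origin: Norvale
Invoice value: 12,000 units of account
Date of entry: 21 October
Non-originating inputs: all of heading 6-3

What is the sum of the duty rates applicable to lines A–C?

Line A: passenger car → 6-2; diesel-engined → 6-2-1; g.v.w. 24 t → 6-2-1-2. Scheduled 35%. Javaros agreement on 6-2: RVC ≥ 60% → 22% available; Javaros agreement on 6-1-1: 6-2-1-2 not covered; preferential 22%. → 22%.
Line B: motorcycle → 6-1; petrol-engined → 6-1-2; g.v.w. 24 t → 6-1-2-2. Scheduled 15%. Ferrule agreement on 6-3-1-1: 6-1-2-2 not covered; anti-dumping (Ferrule, 6-1): +9%; total 15% + 9% = 24%. → 24%.
Line C: passenger car → 6-2; battery-electric → 6-2-2; g.v.w. 7 t → 6-2-2-2. Scheduled 29%. Norvale agreement on 6-2-2: CTH met → 5% available; preferential 5%. → 5%.
Sum: 22% + 24% + 5% = 51%.

51%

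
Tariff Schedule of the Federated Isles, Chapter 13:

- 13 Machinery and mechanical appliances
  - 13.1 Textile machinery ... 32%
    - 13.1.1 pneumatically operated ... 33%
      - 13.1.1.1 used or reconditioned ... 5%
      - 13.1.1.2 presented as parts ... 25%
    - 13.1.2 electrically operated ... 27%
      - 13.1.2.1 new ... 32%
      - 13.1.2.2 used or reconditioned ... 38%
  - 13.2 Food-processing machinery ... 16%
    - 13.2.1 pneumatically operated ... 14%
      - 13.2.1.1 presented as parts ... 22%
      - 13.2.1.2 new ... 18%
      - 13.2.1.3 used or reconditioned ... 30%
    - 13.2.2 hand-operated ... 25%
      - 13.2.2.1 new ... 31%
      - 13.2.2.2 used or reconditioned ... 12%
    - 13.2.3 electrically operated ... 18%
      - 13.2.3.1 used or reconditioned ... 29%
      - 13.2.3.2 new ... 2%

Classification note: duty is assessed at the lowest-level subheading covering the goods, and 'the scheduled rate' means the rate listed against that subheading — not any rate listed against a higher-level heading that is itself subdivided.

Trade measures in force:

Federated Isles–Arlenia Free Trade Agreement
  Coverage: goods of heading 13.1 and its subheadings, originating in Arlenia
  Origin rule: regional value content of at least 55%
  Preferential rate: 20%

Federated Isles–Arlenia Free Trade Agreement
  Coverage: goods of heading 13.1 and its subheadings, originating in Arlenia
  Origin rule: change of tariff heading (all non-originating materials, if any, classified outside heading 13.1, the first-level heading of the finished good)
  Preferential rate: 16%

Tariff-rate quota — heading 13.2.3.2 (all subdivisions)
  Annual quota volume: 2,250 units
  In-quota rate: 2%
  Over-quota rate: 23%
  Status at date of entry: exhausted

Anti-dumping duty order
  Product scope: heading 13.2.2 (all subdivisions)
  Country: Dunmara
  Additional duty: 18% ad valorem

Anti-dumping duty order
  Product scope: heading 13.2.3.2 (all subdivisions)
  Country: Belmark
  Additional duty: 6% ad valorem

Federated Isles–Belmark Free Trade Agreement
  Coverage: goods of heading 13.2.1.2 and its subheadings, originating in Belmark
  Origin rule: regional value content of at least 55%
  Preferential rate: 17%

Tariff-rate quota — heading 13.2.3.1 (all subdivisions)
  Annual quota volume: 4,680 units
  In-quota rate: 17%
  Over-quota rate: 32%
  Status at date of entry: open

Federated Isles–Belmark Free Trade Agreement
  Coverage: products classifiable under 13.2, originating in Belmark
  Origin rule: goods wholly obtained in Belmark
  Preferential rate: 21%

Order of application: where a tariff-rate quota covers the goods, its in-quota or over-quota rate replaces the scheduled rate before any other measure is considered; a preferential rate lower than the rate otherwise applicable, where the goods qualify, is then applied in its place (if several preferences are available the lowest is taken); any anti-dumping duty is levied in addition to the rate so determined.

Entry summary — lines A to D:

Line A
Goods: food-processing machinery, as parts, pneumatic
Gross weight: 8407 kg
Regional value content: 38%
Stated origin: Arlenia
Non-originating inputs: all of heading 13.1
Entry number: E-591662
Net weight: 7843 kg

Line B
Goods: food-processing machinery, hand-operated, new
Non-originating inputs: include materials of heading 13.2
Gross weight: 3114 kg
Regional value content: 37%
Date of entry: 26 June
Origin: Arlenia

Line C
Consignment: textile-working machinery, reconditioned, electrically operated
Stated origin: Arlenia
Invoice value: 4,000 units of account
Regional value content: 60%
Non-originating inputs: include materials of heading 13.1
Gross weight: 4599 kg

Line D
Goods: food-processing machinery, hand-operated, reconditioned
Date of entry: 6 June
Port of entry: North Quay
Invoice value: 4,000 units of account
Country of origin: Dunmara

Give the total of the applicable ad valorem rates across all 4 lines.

103%

Line A: food-processing → 13.2; pneumatic → 13.2.1; as parts → 13.2.1.1. Scheduled 22%. Arlenia agreement on 13.1: 13.2.1.1 not covered; Arlenia agreement on 13.1: 13.2.1.1 not covered. → 22%.
Line B: food-processing → 13.2; hand-operated → 13.2.2; new → 13.2.2.1. Scheduled 31%. Arlenia agreement on 13.1: 13.2.2.1 not covered; Arlenia agreement on 13.1: 13.2.2.1 not covered. → 31%.
Line C: textile-working → 13.1; electrically operated → 13.1.2; reconditioned → 13.1.2.2. Scheduled 38%. Arlenia agreement on 13.1: RVC ≥ 55% → 20% available; Arlenia agreement on 13.1: CTH not met; preferential 20%. → 20%.
Line D: food-processing → 13.2; hand-operated → 13.2.2; reconditioned → 13.2.2.2. Scheduled 12%. anti-dumping (Dunmara, 13.2.2): +18%; total 12% + 18% = 30%. → 30%.
Sum: 22% + 31% + 20% + 30% = 103%.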